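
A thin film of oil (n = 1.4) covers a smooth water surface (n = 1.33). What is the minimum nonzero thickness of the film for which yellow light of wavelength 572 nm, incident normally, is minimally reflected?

Top surface (1.0 → 1.4): reflection off a higher-index medium gives a half-wave phase shift.
Ray reflecting at the bottom interface goes from n = 1.4 toward n = 1.33: no phase shift.
Net: one phase inversion between the two reflected rays.
For minimum reflection here: 2 n t = m λ.
Minimum nonzero at m = 1: t = λ / (2 n) = 572 / (2 × 1.4) = 204 nm.

204 nm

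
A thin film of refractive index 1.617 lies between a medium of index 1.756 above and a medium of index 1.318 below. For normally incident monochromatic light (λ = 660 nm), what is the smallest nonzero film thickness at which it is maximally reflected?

At the upper boundary (n = 1.756 to n = 1.617) the reflected ray undergoes no phase shift.
Ray reflecting at the bottom interface goes from n = 1.617 toward n = 1.318: no phase shift.
Zero or two π shifts → no net half-wave offset.
For bright reflection here: 2 n t = m λ.
The smallest nonzero thickness corresponds to m = 1: t = m λ / (2 n) = 1.00 × 660 / (2 × 1.617) = 204 nm.

204 nm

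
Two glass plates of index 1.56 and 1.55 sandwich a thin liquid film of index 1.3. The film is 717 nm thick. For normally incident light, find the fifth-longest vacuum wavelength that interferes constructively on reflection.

Ray reflecting at the top interface goes from n = 1.56 toward n = 1.3: no phase shift.
At the lower boundary (n = 1.3 to n = 1.55) the reflected ray undergoes a half-wave phase shift.
Exactly one π shift → a net half-wave offset.
For strong reflection here: 2 n t = (m + ½) λ.
λ = 2 n t / (m + ½). The fifth-longest wavelength is m = 4: λ = 2 × 1.3 × 717 / 4.50 = 414 nm.

414 nm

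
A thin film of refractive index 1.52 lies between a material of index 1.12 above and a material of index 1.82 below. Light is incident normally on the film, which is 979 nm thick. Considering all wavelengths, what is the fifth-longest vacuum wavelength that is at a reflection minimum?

661 nm

Top surface (1.12 → 1.52): reflection off a higher-index medium gives a half-wave phase shift.
Ray reflecting at the bottom interface goes from n = 1.52 toward n = 1.82: a half-wave phase shift.
Net: no relative phase inversion (both shifts match).
With no net inversion, destructive interference in reflection requires 2 n t = (m + ½) λ.
λ = 2 n t / (m + ½). The fifth-longest wavelength is m = 4: λ = 2 × 1.52 × 979 / 4.50 = 661 nm.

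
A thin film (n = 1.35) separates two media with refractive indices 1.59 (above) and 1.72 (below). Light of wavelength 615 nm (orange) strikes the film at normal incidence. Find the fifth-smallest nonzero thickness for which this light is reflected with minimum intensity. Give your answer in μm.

1.14 μm

Ray reflecting at the top interface goes from n = 1.59 toward n = 1.35: no phase shift.
At the lower boundary (n = 1.35 to n = 1.72) the reflected ray undergoes a half-wave phase shift.
The two reflections differ by half a wavelength.
So the condition for destructive reflection is 2 n t = m λ.
The fifth-smallest nonzero thickness corresponds to m = 5: t = m λ / (2 n) = 5.00 × 615 / (2 × 1.35) = 1139 nm.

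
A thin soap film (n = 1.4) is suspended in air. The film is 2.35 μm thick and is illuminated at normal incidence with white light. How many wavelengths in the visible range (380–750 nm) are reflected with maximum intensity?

8

Ray reflecting at the top interface goes from n = 1.0 toward n = 1.4: a half-wave phase shift.
Ray reflecting at the bottom interface goes from n = 1.4 toward n = 1.0: no phase shift.
The two reflections differ by half a wavelength.
So the condition for constructive reflection is 2 n t = (m + ½) λ.
λ = 2 n t / (m + ½) = 6580 / (m + ½) nm.
m=8: 774 nm (IR); m=9: 693 nm (visible); m=10: 627 nm (visible); m=11: 572 nm (visible); m=12: 526 nm (visible); m=13: 487 nm (visible); m=14: 454 nm (visible); m=15: 425 nm (visible); m=16: 399 nm (visible); m=17: 376 nm (UV).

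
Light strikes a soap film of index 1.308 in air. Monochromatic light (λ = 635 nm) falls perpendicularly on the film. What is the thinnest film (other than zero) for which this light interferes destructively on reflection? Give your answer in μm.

0.243 μm

Ray reflecting at the top interface goes from n = 1.0 toward n = 1.308: a half-wave phase shift.
Bottom surface (1.308 → 1.0): reflection off a lower-index medium gives no phase shift.
Exactly one π shift → a net half-wave offset.
So the condition for destructive reflection is 2 n t = m λ.
Minimum nonzero at m = 1: t = λ / (2 n) = 635 / (2 × 1.308) = 243 nm.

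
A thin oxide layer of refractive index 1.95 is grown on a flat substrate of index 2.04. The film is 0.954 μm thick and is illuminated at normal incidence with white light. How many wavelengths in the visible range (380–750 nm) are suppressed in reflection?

5

At the upper boundary (n = 1.0 to n = 1.95) the reflected ray undergoes a half-wave phase shift.
Bottom surface (1.95 → 2.04): reflection off a higher-index medium gives a half-wave phase shift.
Zero or two π shifts → no net half-wave offset.
With no net inversion, destructive interference in reflection requires 2 n t = (m + ½) λ.
λ = 2 n t / (m + ½) = 3721 / (m + ½) nm.
m=4: 827 nm (IR); m=5: 676 nm (visible); m=6: 572 nm (visible); m=7: 496 nm (visible); m=8: 438 nm (visible); m=9: 392 nm (visible); m=10: 354 nm (UV).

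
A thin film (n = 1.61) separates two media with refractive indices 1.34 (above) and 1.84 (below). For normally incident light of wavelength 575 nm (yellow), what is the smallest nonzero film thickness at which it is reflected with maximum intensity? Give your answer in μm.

At the upper boundary (n = 1.34 to n = 1.61) the reflected ray undergoes a half-wave phase shift.
Ray reflecting at the bottom interface goes from n = 1.61 toward n = 1.84: a half-wave phase shift.
Zero or two π shifts → no net half-wave offset.
So the condition for constructive reflection is 2 n t = m λ.
The smallest nonzero thickness corresponds to m = 1: t = m λ / (2 n) = 1.00 × 575 / (2 × 1.61) = 179 nm.

0.179 μm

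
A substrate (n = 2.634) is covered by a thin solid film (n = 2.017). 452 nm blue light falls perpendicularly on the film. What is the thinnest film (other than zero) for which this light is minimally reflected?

56.0 nm

Ray reflecting at the top interface goes from n = 1.0 toward n = 2.017: a half-wave phase shift.
At the lower boundary (n = 2.017 to n = 2.634) the reflected ray undergoes a half-wave phase shift.
The two reflections carry the same phase change, so no net offset.
So the condition for destructive reflection is 2 n t = (m + ½) λ.
Minimum at m = 0: t = λ / (4 n) = 452 / (4 × 2.017) = 56.0 nm.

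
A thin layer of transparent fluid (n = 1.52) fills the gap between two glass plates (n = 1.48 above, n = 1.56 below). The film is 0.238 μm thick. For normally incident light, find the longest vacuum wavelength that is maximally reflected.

Ray reflecting at the top interface goes from n = 1.48 toward n = 1.52: a half-wave phase shift.
Bottom surface (1.52 → 1.56): reflection off a higher-index medium gives a half-wave phase shift.
Zero or two π shifts → no net half-wave offset.
With no net inversion, constructive interference in reflection requires 2 n t = m λ.
λ = 2 n t / m. The longest wavelength is m = 1: λ = 2 × 1.52 × 238 / 1.00 = 724 nm.

724 nm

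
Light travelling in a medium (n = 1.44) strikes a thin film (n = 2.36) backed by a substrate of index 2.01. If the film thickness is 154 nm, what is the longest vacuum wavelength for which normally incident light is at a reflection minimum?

727 nm

Top surface (1.44 → 2.36): reflection off a higher-index medium gives a half-wave phase shift.
Ray reflecting at the bottom interface goes from n = 2.36 toward n = 2.01: no phase shift.
Net: one phase inversion between the two reflected rays.
With one net inversion, destructive interference in reflection requires 2 n t = m λ.
λ = 2 n t / m. The longest wavelength is m = 1: λ = 2 × 2.36 × 154 / 1.00 = 727 nm.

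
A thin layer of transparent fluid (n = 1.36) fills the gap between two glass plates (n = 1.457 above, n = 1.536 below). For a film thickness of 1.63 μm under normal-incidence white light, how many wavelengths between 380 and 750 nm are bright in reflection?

Ray reflecting at the top interface goes from n = 1.457 toward n = 1.36: no phase shift.
Ray reflecting at the bottom interface goes from n = 1.36 toward n = 1.536: a half-wave phase shift.
Exactly one π shift → a net half-wave offset.
So the condition for constructive reflection is 2 n t = (m + ½) λ.
λ = 2 n t / (m + ½) = 4434 / (m + ½) nm.
m=5: 806 nm (IR); m=6: 682 nm (visible); m=7: 591 nm (visible); m=8: 522 nm (visible); m=9: 467 nm (visible); m=10: 422 nm (visible); m=11: 386 nm (visible); m=12: 355 nm (UV).

6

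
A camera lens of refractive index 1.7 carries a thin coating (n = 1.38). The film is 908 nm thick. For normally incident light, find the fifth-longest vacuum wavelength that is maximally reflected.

501 nm

Ray reflecting at the top interface goes from n = 1.0 toward n = 1.38: a half-wave phase shift.
Bottom surface (1.38 → 1.7): reflection off a higher-index medium gives a half-wave phase shift.
Net: no relative phase inversion (both shifts match).
So the condition for constructive reflection is 2 n t = m λ.
λ = 2 n t / m. The fifth-longest wavelength is m = 5: λ = 2 × 1.38 × 908 / 5.00 = 501 nm.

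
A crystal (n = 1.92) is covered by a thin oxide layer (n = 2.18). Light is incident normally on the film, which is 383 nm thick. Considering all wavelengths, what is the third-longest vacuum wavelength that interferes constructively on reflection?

Top surface (1.0 → 2.18): reflection off a higher-index medium gives a half-wave phase shift.
At the lower boundary (n = 2.18 to n = 1.92) the reflected ray undergoes no phase shift.
The two reflections differ by half a wavelength.
With one net inversion, constructive interference in reflection requires 2 n t = (m + ½) λ.
λ = 2 n t / (m + ½). The third-longest wavelength is m = 2: λ = 2 × 2.18 × 383 / 2.50 = 668 nm.

668 nm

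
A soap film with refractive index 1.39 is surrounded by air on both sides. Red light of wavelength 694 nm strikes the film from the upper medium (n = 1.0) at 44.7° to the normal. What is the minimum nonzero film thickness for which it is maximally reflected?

145 nm

At the upper boundary (n = 1.0 to n = 1.39) the reflected ray undergoes a half-wave phase shift.
Ray reflecting at the bottom interface goes from n = 1.39 toward n = 1.0: no phase shift.
Net: one phase inversion between the two reflected rays.
So the condition for constructive reflection is 2 n t cos θ_r = (m + ½) λ.
Snell's law: 1.0 sin 44.7° = 1.39 sin θ_r → sin θ_r = 0.506, cos θ_r = 0.863.
Minimum at m = 0: t = λ / (4 n cos θ_r) = 694 / (4 × 1.39 × 0.863) = 145 nm.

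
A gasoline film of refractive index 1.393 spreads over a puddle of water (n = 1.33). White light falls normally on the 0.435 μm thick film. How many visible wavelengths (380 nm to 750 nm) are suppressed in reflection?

2

Top surface (1.0 → 1.393): reflection off a higher-index medium gives a half-wave phase shift.
Ray reflecting at the bottom interface goes from n = 1.393 toward n = 1.33: no phase shift.
Exactly one π shift → a net half-wave offset.
So the condition for destructive reflection is 2 n t = m λ.
λ = 2 n t / m = 1212 / m nm.
m=1: 1212 nm (IR); m=2: 606 nm (visible); m=3: 404 nm (visible); m=4: 303 nm (UV).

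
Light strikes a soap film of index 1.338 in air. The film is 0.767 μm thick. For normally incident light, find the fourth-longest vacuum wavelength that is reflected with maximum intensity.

Ray reflecting at the top interface goes from n = 1.0 toward n = 1.338: a half-wave phase shift.
Bottom surface (1.338 → 1.0): reflection off a lower-index medium gives no phase shift.
Exactly one π shift → a net half-wave offset.
With one net inversion, constructive interference in reflection requires 2 n t = (m + ½) λ.
λ = 2 n t / (m + ½). The fourth-longest wavelength is m = 3: λ = 2 × 1.338 × 767 / 3.50 = 586 nm.

586 nm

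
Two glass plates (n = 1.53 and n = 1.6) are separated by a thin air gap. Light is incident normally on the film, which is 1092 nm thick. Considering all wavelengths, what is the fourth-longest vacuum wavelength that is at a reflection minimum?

546 nm

At the upper boundary (n = 1.53 to n = 1.0) the reflected ray undergoes no phase shift.
Bottom surface (1.0 → 1.6): reflection off a higher-index medium gives a half-wave phase shift.
Exactly one π shift → a net half-wave offset.
For dark reflection here: 2 n t = m λ.
λ = 2 n t / m. The fourth-longest wavelength is m = 4: λ = 2 × 1.0 × 1092 / 4.00 = 546 nm.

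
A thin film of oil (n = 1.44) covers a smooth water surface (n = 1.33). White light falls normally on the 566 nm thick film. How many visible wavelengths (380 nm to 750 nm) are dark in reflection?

Top surface (1.0 → 1.44): reflection off a higher-index medium gives a half-wave phase shift.
Ray reflecting at the bottom interface goes from n = 1.44 toward n = 1.33: no phase shift.
Net: one phase inversion between the two reflected rays.
For weak reflection here: 2 n t = m λ.
λ = 2 n t / m = 1630 / m nm.
m=2: 815 nm (IR); m=3: 543 nm (visible); m=4: 408 nm (visible); m=5: 326 nm (UV).

2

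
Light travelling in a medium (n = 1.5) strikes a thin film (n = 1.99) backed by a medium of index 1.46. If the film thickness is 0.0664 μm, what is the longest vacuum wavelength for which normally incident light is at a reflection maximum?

529 nm

At the upper boundary (n = 1.5 to n = 1.99) the reflected ray undergoes a half-wave phase shift.
Bottom surface (1.99 → 1.46): reflection off a lower-index medium gives no phase shift.
Exactly one π shift → a net half-wave offset.
So the condition for constructive reflection is 2 n t = (m + ½) λ.
λ = 2 n t / (m + ½). The longest wavelength is m = 0: λ = 2 × 1.99 × 66.4 / 0.500 = 529 nm.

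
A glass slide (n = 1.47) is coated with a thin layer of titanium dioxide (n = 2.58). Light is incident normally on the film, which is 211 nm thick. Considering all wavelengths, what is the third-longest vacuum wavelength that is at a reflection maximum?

At the upper boundary (n = 1.0 to n = 2.58) the reflected ray undergoes a half-wave phase shift.
At the lower boundary (n = 2.58 to n = 1.47) the reflected ray undergoes no phase shift.
The two reflections differ by half a wavelength.
For strong reflection here: 2 n t = (m + ½) λ.
λ = 2 n t / (m + ½). The third-longest wavelength is m = 2: λ = 2 × 2.58 × 211 / 2.50 = 436 nm.

436 nm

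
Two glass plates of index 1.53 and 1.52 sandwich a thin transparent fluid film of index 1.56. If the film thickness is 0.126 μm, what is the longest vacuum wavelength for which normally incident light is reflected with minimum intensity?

Top surface (1.53 → 1.56): reflection off a higher-index medium gives a half-wave phase shift.
Ray reflecting at the bottom interface goes from n = 1.56 toward n = 1.52: no phase shift.
Net: one phase inversion between the two reflected rays.
For dark reflection here: 2 n t = m λ.
λ = 2 n t / m. The longest wavelength is m = 1: λ = 2 × 1.56 × 126 / 1.00 = 393 nm.

393 nm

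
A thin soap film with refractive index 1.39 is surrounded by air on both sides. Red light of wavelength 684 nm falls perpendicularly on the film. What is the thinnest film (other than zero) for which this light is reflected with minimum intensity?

246 nm

Top surface (1.0 → 1.39): reflection off a higher-index medium gives a half-wave phase shift.
At the lower boundary (n = 1.39 to n = 1.0) the reflected ray undergoes no phase shift.
Exactly one π shift → a net half-wave offset.
For dark reflection here: 2 n t = m λ.
Minimum nonzero at m = 1: t = λ / (2 n) = 684 / (2 × 1.39) = 246 nm.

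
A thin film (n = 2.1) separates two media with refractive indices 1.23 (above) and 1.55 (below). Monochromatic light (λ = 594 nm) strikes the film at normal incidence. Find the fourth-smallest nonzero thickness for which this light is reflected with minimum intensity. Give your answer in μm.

Ray reflecting at the top interface goes from n = 1.23 toward n = 2.1: a half-wave phase shift.
Ray reflecting at the bottom interface goes from n = 2.1 toward n = 1.55: no phase shift.
The two reflections differ by half a wavelength.
For dark reflection here: 2 n t = m λ.
The fourth-smallest nonzero thickness corresponds to m = 4: t = m λ / (2 n) = 4.00 × 594 / (2 × 2.1) = 566 nm.

0.566 μm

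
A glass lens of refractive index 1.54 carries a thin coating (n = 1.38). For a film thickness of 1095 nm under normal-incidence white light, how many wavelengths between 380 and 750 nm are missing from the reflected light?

4

At the upper boundary (n = 1.0 to n = 1.38) the reflected ray undergoes a half-wave phase shift.
At the lower boundary (n = 1.38 to n = 1.54) the reflected ray undergoes a half-wave phase shift.
Zero or two π shifts → no net half-wave offset.
For weak reflection here: 2 n t = (m + ½) λ.
λ = 2 n t / (m + ½) = 3022 / (m + ½) nm.
m=3: 863 nm (IR); m=4: 672 nm (visible); m=5: 549 nm (visible); m=6: 465 nm (visible); m=7: 403 nm (visible); m=8: 356 nm (UV).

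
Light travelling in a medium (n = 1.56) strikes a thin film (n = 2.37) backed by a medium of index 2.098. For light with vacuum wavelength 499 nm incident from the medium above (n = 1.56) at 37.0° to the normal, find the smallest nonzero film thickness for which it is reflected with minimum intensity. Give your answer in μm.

At the upper boundary (n = 1.56 to n = 2.37) the reflected ray undergoes a half-wave phase shift.
At the lower boundary (n = 2.37 to n = 2.098) the reflected ray undergoes no phase shift.
Net: one phase inversion between the two reflected rays.
For weak reflection here: 2 n t cos θ_r = m λ.
Snell's law: 1.56 sin 37.0° = 2.37 sin θ_r → sin θ_r = 0.396, cos θ_r = 0.918.
Minimum nonzero at m = 1: t = λ / (2 n cos θ_r) = 499 / (2 × 2.37 × 0.918) = 115 nm.

0.115 μm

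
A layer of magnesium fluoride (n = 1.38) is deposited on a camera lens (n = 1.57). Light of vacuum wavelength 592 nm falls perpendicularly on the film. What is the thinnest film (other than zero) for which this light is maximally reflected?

At the upper boundary (n = 1.0 to n = 1.38) the reflected ray undergoes a half-wave phase shift.
Bottom surface (1.38 → 1.57): reflection off a higher-index medium gives a half-wave phase shift.
Zero or two π shifts → no net half-wave offset.
With no net inversion, constructive interference in reflection requires 2 n t = m λ.
Minimum nonzero at m = 1: t = λ / (2 n) = 592 / (2 × 1.38) = 214 nm.

214 nm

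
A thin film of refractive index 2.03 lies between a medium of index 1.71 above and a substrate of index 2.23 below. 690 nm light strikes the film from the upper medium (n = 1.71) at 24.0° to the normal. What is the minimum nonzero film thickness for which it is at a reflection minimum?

At the upper boundary (n = 1.71 to n = 2.03) the reflected ray undergoes a half-wave phase shift.
Ray reflecting at the bottom interface goes from n = 2.03 toward n = 2.23: a half-wave phase shift.
Zero or two π shifts → no net half-wave offset.
For dark reflection here: 2 n t cos θ_r = (m + ½) λ.
Snell's law: 1.71 sin 24.0° = 2.03 sin θ_r → sin θ_r = 0.343, cos θ_r = 0.939.
Minimum at m = 0: t = λ / (4 n cos θ_r) = 690 / (4 × 2.03 × 0.939) = 90.4 nm.

90.4 nm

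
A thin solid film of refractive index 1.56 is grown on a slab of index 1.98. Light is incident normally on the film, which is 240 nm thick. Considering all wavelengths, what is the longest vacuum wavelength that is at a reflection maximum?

749 nm

Top surface (1.0 → 1.56): reflection off a higher-index medium gives a half-wave phase shift.
At the lower boundary (n = 1.56 to n = 1.98) the reflected ray undergoes a half-wave phase shift.
The two reflections carry the same phase change, so no net offset.
With no net inversion, constructive interference in reflection requires 2 n t = m λ.
λ = 2 n t / m. The longest wavelength is m = 1: λ = 2 × 1.56 × 240 / 1.00 = 749 nm.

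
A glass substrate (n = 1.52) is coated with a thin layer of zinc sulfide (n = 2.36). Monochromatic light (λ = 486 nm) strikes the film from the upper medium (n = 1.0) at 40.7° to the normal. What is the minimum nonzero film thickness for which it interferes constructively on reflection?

53.6 nm

Top surface (1.0 → 2.36): reflection off a higher-index medium gives a half-wave phase shift.
Ray reflecting at the bottom interface goes from n = 2.36 toward n = 1.52: no phase shift.
Net: one phase inversion between the two reflected rays.
So the condition for constructive reflection is 2 n t cos θ_r = (m + ½) λ.
Snell's law: 1.0 sin 40.7° = 2.36 sin θ_r → sin θ_r = 0.276, cos θ_r = 0.961.
Minimum at m = 0: t = λ / (4 n cos θ_r) = 486 / (4 × 2.36 × 0.961) = 53.6 nm.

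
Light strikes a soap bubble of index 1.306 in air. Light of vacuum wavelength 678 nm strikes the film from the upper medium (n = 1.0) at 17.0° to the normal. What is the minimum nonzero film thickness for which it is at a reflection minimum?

266 nm

At the upper boundary (n = 1.0 to n = 1.306) the reflected ray undergoes a half-wave phase shift.
Ray reflecting at the bottom interface goes from n = 1.306 toward n = 1.0: no phase shift.
The two reflections differ by half a wavelength.
For minimum reflection here: 2 n t cos θ_r = m λ.
Snell's law: 1.0 sin 17.0° = 1.306 sin θ_r → sin θ_r = 0.224, cos θ_r = 0.975.
Minimum nonzero at m = 1: t = λ / (2 n cos θ_r) = 678 / (2 × 1.306 × 0.975) = 266 nm.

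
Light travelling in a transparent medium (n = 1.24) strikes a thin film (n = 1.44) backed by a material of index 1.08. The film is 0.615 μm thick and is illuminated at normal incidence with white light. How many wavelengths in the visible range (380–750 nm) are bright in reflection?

3

Top surface (1.24 → 1.44): reflection off a higher-index medium gives a half-wave phase shift.
Bottom surface (1.44 → 1.08): reflection off a lower-index medium gives no phase shift.
Net: one phase inversion between the two reflected rays.
For bright reflection here: 2 n t = (m + ½) λ.
λ = 2 n t / (m + ½) = 1771 / (m + ½) nm.
m=1: 1181 nm (IR); m=2: 708 nm (visible); m=3: 506 nm (visible); m=4: 394 nm (visible); m=5: 322 nm (UV).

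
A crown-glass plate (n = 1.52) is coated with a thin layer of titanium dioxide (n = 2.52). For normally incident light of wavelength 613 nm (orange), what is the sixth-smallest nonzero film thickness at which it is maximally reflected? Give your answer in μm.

0.669 μm

Top surface (1.0 → 2.52): reflection off a higher-index medium gives a half-wave phase shift.
At the lower boundary (n = 2.52 to n = 1.52) the reflected ray undergoes no phase shift.
Net: one phase inversion between the two reflected rays.
So the condition for constructive reflection is 2 n t = (m + ½) λ.
The sixth-smallest nonzero thickness corresponds to m = 5: t = (m + ½) λ / (2 n) = 5.50 × 613 / (2 × 2.52) = 669 nm.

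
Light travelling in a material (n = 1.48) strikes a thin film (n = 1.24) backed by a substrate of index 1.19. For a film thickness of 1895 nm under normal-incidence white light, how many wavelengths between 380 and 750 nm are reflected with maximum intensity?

6

Ray reflecting at the top interface goes from n = 1.48 toward n = 1.24: no phase shift.
At the lower boundary (n = 1.24 to n = 1.19) the reflected ray undergoes no phase shift.
The two reflections carry the same phase change, so no net offset.
With no net inversion, constructive interference in reflection requires 2 n t = m λ.
λ = 2 n t / m = 4700 / m nm.
m=6: 783 nm (IR); m=7: 671 nm (visible); m=8: 587 nm (visible); m=9: 522 nm (visible); m=10: 470 nm (visible); m=11: 427 nm (visible); m=12: 392 nm (visible); m=13: 362 nm (UV).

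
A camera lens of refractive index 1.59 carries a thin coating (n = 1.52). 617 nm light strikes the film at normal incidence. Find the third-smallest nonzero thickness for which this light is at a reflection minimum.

At the upper boundary (n = 1.0 to n = 1.52) the reflected ray undergoes a half-wave phase shift.
At the lower boundary (n = 1.52 to n = 1.59) the reflected ray undergoes a half-wave phase shift.
Zero or two π shifts → no net half-wave offset.
With no net inversion, destructive interference in reflection requires 2 n t = (m + ½) λ.
The third-smallest nonzero thickness corresponds to m = 2: t = (m + ½) λ / (2 n) = 2.50 × 617 / (2 × 1.52) = 507 nm.

507 nm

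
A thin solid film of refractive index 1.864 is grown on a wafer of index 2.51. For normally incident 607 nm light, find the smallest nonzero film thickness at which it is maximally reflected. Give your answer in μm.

Top surface (1.0 → 1.864): reflection off a higher-index medium gives a half-wave phase shift.
Ray reflecting at the bottom interface goes from n = 1.864 toward n = 2.51: a half-wave phase shift.
Zero or two π shifts → no net half-wave offset.
For maximum reflection here: 2 n t = m λ.
Minimum nonzero at m = 1: t = λ / (2 n) = 607 / (2 × 1.864) = 163 nm.

0.163 μm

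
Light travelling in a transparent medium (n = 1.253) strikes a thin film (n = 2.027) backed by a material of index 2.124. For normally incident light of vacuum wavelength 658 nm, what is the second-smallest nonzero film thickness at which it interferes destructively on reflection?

243 nm

Ray reflecting at the top interface goes from n = 1.253 toward n = 2.027: a half-wave phase shift.
Ray reflecting at the bottom interface goes from n = 2.027 toward n = 2.124: a half-wave phase shift.
The two reflections carry the same phase change, so no net offset.
For dark reflection here: 2 n t = (m + ½) λ.
The second-smallest nonzero thickness corresponds to m = 1: t = (m + ½) λ / (2 n) = 1.50 × 658 / (2 × 2.027) = 243 nm.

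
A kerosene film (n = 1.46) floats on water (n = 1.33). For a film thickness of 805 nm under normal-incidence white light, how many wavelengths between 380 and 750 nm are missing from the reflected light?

Ray reflecting at the top interface goes from n = 1.0 toward n = 1.46: a half-wave phase shift.
Bottom surface (1.46 → 1.33): reflection off a lower-index medium gives no phase shift.
Exactly one π shift → a net half-wave offset.
With one net inversion, destructive interference in reflection requires 2 n t = m λ.
λ = 2 n t / m = 2351 / m nm.
m=3: 784 nm (IR); m=4: 588 nm (visible); m=5: 470 nm (visible); m=6: 392 nm (visible); m=7: 336 nm (UV).

3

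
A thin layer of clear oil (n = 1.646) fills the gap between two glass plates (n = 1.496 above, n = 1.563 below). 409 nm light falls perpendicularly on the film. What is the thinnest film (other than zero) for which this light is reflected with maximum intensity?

62.1 nm

Ray reflecting at the top interface goes from n = 1.496 toward n = 1.646: a half-wave phase shift.
Ray reflecting at the bottom interface goes from n = 1.646 toward n = 1.563: no phase shift.
Exactly one π shift → a net half-wave offset.
With one net inversion, constructive interference in reflection requires 2 n t = (m + ½) λ.
Minimum at m = 0: t = λ / (4 n) = 409 / (4 × 1.646) = 62.1 nm.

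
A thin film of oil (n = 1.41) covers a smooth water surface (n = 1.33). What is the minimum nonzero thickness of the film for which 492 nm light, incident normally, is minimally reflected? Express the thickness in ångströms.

1745 Å

Top surface (1.0 → 1.41): reflection off a higher-index medium gives a half-wave phase shift.
Ray reflecting at the bottom interface goes from n = 1.41 toward n = 1.33: no phase shift.
Net: one phase inversion between the two reflected rays.
With one net inversion, destructive interference in reflection requires 2 n t = m λ.
Minimum nonzero at m = 1: t = λ / (2 n) = 492 / (2 × 1.41) = 174 nm.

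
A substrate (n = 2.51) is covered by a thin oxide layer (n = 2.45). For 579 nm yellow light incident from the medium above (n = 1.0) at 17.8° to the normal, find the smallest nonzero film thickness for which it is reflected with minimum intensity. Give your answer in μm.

0.0595 μm

Top surface (1.0 → 2.45): reflection off a higher-index medium gives a half-wave phase shift.
Ray reflecting at the bottom interface goes from n = 2.45 toward n = 2.51: a half-wave phase shift.
The two reflections carry the same phase change, so no net offset.
So the condition for destructive reflection is 2 n t cos θ_r = (m + ½) λ.
Snell's law: 1.0 sin 17.8° = 2.45 sin θ_r → sin θ_r = 0.125, cos θ_r = 0.992.
Minimum at m = 0: t = λ / (4 n cos θ_r) = 579 / (4 × 2.45 × 0.992) = 59.5 nm.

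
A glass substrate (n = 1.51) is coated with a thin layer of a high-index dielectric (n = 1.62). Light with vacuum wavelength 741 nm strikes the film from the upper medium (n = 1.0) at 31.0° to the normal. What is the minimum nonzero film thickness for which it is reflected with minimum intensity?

241 nm

Top surface (1.0 → 1.62): reflection off a higher-index medium gives a half-wave phase shift.
Bottom surface (1.62 → 1.51): reflection off a lower-index medium gives no phase shift.
The two reflections differ by half a wavelength.
With one net inversion, destructive interference in reflection requires 2 n t cos θ_r = m λ.
Snell's law: 1.0 sin 31.0° = 1.62 sin θ_r → sin θ_r = 0.318, cos θ_r = 0.948.
Minimum nonzero at m = 1: t = λ / (2 n cos θ_r) = 741 / (2 × 1.62 × 0.948) = 241 nm.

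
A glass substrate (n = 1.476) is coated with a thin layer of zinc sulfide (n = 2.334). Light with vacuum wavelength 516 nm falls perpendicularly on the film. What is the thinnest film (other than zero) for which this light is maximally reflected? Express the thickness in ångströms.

553 Å

At the upper boundary (n = 1.0 to n = 2.334) the reflected ray undergoes a half-wave phase shift.
Ray reflecting at the bottom interface goes from n = 2.334 toward n = 1.476: no phase shift.
The two reflections differ by half a wavelength.
With one net inversion, constructive interference in reflection requires 2 n t = (m + ½) λ.
Minimum at m = 0: t = λ / (4 n) = 516 / (4 × 2.334) = 55.3 nm.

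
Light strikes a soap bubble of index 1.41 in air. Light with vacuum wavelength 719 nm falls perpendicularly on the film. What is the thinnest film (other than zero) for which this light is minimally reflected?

Ray reflecting at the top interface goes from n = 1.0 toward n = 1.41: a half-wave phase shift.
Bottom surface (1.41 → 1.0): reflection off a lower-index medium gives no phase shift.
Net: one phase inversion between the two reflected rays.
For dark reflection here: 2 n t = m λ.
Minimum nonzero at m = 1: t = λ / (2 n) = 719 / (2 × 1.41) = 255 nm.

255 nm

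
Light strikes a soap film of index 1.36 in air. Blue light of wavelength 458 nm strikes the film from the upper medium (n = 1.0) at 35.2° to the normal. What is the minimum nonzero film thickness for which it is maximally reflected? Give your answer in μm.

0.0930 μm

At the upper boundary (n = 1.0 to n = 1.36) the reflected ray undergoes a half-wave phase shift.
At the lower boundary (n = 1.36 to n = 1.0) the reflected ray undergoes no phase shift.
Net: one phase inversion between the two reflected rays.
So the condition for constructive reflection is 2 n t cos θ_r = (m + ½) λ.
Snell's law: 1.0 sin 35.2° = 1.36 sin θ_r → sin θ_r = 0.424, cos θ_r = 0.906.
Minimum at m = 0: t = λ / (4 n cos θ_r) = 458 / (4 × 1.36 × 0.906) = 93.0 nm.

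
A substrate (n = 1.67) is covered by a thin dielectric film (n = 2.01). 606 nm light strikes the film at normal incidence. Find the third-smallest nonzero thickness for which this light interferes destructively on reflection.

At the upper boundary (n = 1.0 to n = 2.01) the reflected ray undergoes a half-wave phase shift.
At the lower boundary (n = 2.01 to n = 1.67) the reflected ray undergoes no phase shift.
Net: one phase inversion between the two reflected rays.
With one net inversion, destructive interference in reflection requires 2 n t = m λ.
The third-smallest nonzero thickness corresponds to m = 3: t = m λ / (2 n) = 3.00 × 606 / (2 × 2.01) = 452 nm.

452 nm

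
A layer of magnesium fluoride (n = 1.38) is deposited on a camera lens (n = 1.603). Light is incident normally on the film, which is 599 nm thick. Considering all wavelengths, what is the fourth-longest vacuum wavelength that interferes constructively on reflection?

Ray reflecting at the top interface goes from n = 1.0 toward n = 1.38: a half-wave phase shift.
Bottom surface (1.38 → 1.603): reflection off a higher-index medium gives a half-wave phase shift.
The two reflections carry the same phase change, so no net offset.
With no net inversion, constructive interference in reflection requires 2 n t = m λ.
λ = 2 n t / m. The fourth-longest wavelength is m = 4: λ = 2 × 1.38 × 599 / 4.00 = 413 nm.

413 nm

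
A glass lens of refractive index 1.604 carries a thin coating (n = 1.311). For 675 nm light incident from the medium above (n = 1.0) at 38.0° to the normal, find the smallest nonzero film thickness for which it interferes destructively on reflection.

146 nm

Ray reflecting at the top interface goes from n = 1.0 toward n = 1.311: a half-wave phase shift.
Bottom surface (1.311 → 1.604): reflection off a higher-index medium gives a half-wave phase shift.
Zero or two π shifts → no net half-wave offset.
With no net inversion, destructive interference in reflection requires 2 n t cos θ_r = (m + ½) λ.
Snell's law: 1.0 sin 38.0° = 1.311 sin θ_r → sin θ_r = 0.470, cos θ_r = 0.883.
Minimum at m = 0: t = λ / (4 n cos θ_r) = 675 / (4 × 1.311 × 0.883) = 146 nm.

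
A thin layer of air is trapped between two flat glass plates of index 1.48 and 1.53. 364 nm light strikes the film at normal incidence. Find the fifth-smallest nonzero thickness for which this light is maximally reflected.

819 nm

Top surface (1.48 → 1.0): reflection off a lower-index medium gives no phase shift.
Bottom surface (1.0 → 1.53): reflection off a higher-index medium gives a half-wave phase shift.
Exactly one π shift → a net half-wave offset.
With one net inversion, constructive interference in reflection requires 2 n t = (m + ½) λ.
The fifth-smallest nonzero thickness corresponds to m = 4: t = (m + ½) λ / (2 n) = 4.50 × 364 / (2 × 1.0) = 819 nm.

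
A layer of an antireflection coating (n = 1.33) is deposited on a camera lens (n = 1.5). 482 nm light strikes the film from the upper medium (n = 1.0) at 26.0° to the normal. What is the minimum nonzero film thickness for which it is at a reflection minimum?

96.0 nm

At the upper boundary (n = 1.0 to n = 1.33) the reflected ray undergoes a half-wave phase shift.
At the lower boundary (n = 1.33 to n = 1.5) the reflected ray undergoes a half-wave phase shift.
The two reflections carry the same phase change, so no net offset.
For minimum reflection here: 2 n t cos θ_r = (m + ½) λ.
Snell's law: 1.0 sin 26.0° = 1.33 sin θ_r → sin θ_r = 0.330, cos θ_r = 0.944.
Minimum at m = 0: t = λ / (4 n cos θ_r) = 482 / (4 × 1.33 × 0.944) = 96.0 nm.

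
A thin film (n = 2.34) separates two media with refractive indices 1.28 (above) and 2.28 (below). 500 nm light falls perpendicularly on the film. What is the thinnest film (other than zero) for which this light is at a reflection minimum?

At the upper boundary (n = 1.28 to n = 2.34) the reflected ray undergoes a half-wave phase shift.
At the lower boundary (n = 2.34 to n = 2.28) the reflected ray undergoes no phase shift.
Net: one phase inversion between the two reflected rays.
So the condition for destructive reflection is 2 n t = m λ.
Minimum nonzero at m = 1: t = λ / (2 n) = 500 / (2 × 2.34) = 107 nm.

107 nm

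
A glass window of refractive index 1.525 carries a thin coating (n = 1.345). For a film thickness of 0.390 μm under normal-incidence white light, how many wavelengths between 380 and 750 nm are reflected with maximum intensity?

Top surface (1.0 → 1.345): reflection off a higher-index medium gives a half-wave phase shift.
At the lower boundary (n = 1.345 to n = 1.525) the reflected ray undergoes a half-wave phase shift.
Zero or two π shifts → no net half-wave offset.
With no net inversion, constructive interference in reflection requires 2 n t = m λ.
λ = 2 n t / m = 1049 / m nm.
m=1: 1049 nm (IR); m=2: 525 nm (visible); m=3: 350 nm (UV).

1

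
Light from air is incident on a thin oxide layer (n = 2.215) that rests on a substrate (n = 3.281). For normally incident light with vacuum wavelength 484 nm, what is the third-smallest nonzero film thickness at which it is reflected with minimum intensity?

At the upper boundary (n = 1.0 to n = 2.215) the reflected ray undergoes a half-wave phase shift.
Bottom surface (2.215 → 3.281): reflection off a higher-index medium gives a half-wave phase shift.
Zero or two π shifts → no net half-wave offset.
For minimum reflection here: 2 n t = (m + ½) λ.
The third-smallest nonzero thickness corresponds to m = 2: t = (m + ½) λ / (2 n) = 2.50 × 484 / (2 × 2.215) = 273 nm.

273 nm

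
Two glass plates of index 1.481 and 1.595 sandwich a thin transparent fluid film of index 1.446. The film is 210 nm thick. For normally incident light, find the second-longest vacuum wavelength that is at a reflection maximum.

At the upper boundary (n = 1.481 to n = 1.446) the reflected ray undergoes no phase shift.
At the lower boundary (n = 1.446 to n = 1.595) the reflected ray undergoes a half-wave phase shift.
The two reflections differ by half a wavelength.
For maximum reflection here: 2 n t = (m + ½) λ.
λ = 2 n t / (m + ½). The second-longest wavelength is m = 1: λ = 2 × 1.446 × 210 / 1.50 = 405 nm.

405 nm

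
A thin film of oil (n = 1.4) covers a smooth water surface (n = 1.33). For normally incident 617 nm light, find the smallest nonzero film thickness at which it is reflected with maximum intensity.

Ray reflecting at the top interface goes from n = 1.0 toward n = 1.4: a half-wave phase shift.
Bottom surface (1.4 → 1.33): reflection off a lower-index medium gives no phase shift.
The two reflections differ by half a wavelength.
With one net inversion, constructive interference in reflection requires 2 n t = (m + ½) λ.
Minimum at m = 0: t = λ / (4 n) = 617 / (4 × 1.4) = 110 nm.

110 nm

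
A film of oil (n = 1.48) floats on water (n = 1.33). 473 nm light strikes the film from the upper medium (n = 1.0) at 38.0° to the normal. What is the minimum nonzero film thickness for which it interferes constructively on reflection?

87.9 nm

At the upper boundary (n = 1.0 to n = 1.48) the reflected ray undergoes a half-wave phase shift.
Ray reflecting at the bottom interface goes from n = 1.48 toward n = 1.33: no phase shift.
Exactly one π shift → a net half-wave offset.
So the condition for constructive reflection is 2 n t cos θ_r = (m + ½) λ.
Snell's law: 1.0 sin 38.0° = 1.48 sin θ_r → sin θ_r = 0.416, cos θ_r = 0.909.
Minimum at m = 0: t = λ / (4 n cos θ_r) = 473 / (4 × 1.48 × 0.909) = 87.9 nm.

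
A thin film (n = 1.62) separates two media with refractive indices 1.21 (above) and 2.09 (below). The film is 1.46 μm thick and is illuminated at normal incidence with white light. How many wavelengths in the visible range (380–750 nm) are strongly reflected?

Ray reflecting at the top interface goes from n = 1.21 toward n = 1.62: a half-wave phase shift.
Ray reflecting at the bottom interface goes from n = 1.62 toward n = 2.09: a half-wave phase shift.
Zero or two π shifts → no net half-wave offset.
For maximum reflection here: 2 n t = m λ.
λ = 2 n t / m = 4730 / m nm.
m=6: 788 nm (IR); m=7: 676 nm (visible); m=8: 591 nm (visible); m=9: 526 nm (visible); m=10: 473 nm (visible); m=11: 430 nm (visible); m=12: 394 nm (visible); m=13: 364 nm (UV).

6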